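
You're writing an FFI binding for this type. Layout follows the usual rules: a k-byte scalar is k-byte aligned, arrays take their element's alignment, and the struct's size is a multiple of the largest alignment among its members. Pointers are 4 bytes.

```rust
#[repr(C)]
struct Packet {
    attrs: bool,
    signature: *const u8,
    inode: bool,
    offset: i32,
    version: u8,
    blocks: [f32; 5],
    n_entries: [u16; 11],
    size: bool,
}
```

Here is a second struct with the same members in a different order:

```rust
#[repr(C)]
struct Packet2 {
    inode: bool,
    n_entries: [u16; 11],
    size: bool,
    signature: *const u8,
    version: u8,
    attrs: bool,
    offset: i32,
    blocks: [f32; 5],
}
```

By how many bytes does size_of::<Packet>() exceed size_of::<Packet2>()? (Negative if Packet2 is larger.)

0..1  attrs  (1B, 1-aligned)
1..4  -- padding (3B)
4..8  signature  (4B, 4-aligned)
8..9  inode  (1B, 1-aligned)
9..12  -- padding (3B)
12..16  offset  (4B, 4-aligned)
16..17  version  (1B, 1-aligned)
17..20  -- padding (3B)
20..40  blocks  (20B, 4-aligned)
40..62  n_entries  (22B, 2-aligned)
62..63  size  (1B, 1-aligned)
63..64  -- tail padding (1B)
sizeof = 64, alignof = 4
— Packet2 —
0..1  inode  (1B, 1-aligned)
1..2  -- padding (1B)
2..24  n_entries  (22B, 2-aligned)
24..25  size  (1B, 1-aligned)
25..28  -- padding (3B)
28..32  signature  (4B, 4-aligned)
32..33  version  (1B, 1-aligned)
33..34  attrs  (1B, 1-aligned)
34..36  -- padding (2B)
36..40  offset  (4B, 4-aligned)
40..60  blocks  (20B, 4-aligned)
sizeof = 60, alignof = 4
64 − 60 = 4

4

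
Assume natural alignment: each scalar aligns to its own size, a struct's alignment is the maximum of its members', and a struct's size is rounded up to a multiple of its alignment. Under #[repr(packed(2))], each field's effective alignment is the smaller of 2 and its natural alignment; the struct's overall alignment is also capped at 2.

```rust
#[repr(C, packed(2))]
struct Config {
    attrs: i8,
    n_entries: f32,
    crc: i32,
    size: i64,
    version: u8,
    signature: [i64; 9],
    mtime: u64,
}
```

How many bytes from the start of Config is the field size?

10

@0: attrs [1B, align 1] → 1
+1 pad (align 2)
@2: n_entries [4B, align 2] → 6
@6: crc [4B, align 2] → 10
@10: size [8B, align 2] → 18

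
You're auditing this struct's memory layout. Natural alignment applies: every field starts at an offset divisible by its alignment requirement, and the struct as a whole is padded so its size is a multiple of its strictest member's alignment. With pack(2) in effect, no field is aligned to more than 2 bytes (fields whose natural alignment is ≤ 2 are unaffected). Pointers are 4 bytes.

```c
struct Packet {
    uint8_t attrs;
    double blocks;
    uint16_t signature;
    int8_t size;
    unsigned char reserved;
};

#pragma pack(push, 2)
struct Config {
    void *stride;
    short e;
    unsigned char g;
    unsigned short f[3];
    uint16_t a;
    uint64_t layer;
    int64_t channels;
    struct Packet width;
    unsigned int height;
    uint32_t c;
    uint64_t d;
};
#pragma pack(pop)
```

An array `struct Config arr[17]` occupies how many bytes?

1224

Packet: @0: attrs [1B, align 1] → 1; +7 pad (align 8); @8: blocks [8B, align 8] → 16; @16: signature [2B, align 2] → 18; @18: size [1B, align 1] → 19; @19: reserved [1B, align 1] → 20; +4 tail pad (align 8); size 24, align 8
@0: stride [4B, align 2] → 4
@4: e [2B, align 2] → 6
@6: g [1B, align 1] → 7
+1 pad (align 2)
@8: f [6B, align 2] → 14
@14: a [2B, align 2] → 16
@16: layer [8B, align 2] → 24
@24: channels [8B, align 2] → 32
@32: width [24B, align 2] → 56
@56: height [4B, align 2] → 60
@60: c [4B, align 2] → 64
@64: d [8B, align 2] → 72
size 72, align 2
array of 17: 17 × 72 = 1224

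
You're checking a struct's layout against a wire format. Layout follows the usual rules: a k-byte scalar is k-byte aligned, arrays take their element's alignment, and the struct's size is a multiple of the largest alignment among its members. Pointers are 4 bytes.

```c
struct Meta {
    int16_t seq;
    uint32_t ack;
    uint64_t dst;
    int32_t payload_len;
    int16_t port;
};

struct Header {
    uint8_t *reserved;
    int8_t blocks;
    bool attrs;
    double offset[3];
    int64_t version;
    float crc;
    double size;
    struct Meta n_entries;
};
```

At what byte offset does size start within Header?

Meta: seq at 0 (size 2, align 2) → ends 2; pad 2 to align 4 for ack; ack at 4 (size 4, align 4) → ends 8; dst at 8 (size 8, align 8) → ends 16; payload_len at 16 (size 4, align 4) → ends 20; port at 20 (size 2, align 2) → ends 22; tail pad 2 to reach multiple of 8; total 24 bytes, alignment 8
reserved at 0 (size 4, align 4) → ends 4
blocks at 4 (size 1, align 1) → ends 5
attrs at 5 (size 1, align 1) → ends 6
pad 2 to align 8 for offset
offset at 8 (size 24, align 8) → ends 32
version at 32 (size 8, align 8) → ends 40
crc at 40 (size 4, align 4) → ends 44
pad 4 to align 8 for size
size at 48 (size 8, align 8) → ends 56

48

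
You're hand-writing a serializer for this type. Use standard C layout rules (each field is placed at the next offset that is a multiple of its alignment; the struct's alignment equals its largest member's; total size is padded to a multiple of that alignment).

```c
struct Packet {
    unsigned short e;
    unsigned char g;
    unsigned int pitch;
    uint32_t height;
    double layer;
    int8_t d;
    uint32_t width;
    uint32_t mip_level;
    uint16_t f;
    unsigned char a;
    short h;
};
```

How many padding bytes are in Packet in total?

@0: e [2B, align 2] → 2
@2: g [1B, align 1] → 3
+1 pad (align 4)
@4: pitch [4B, align 4] → 8
@8: height [4B, align 4] → 12
+4 pad (align 8)
@16: layer [8B, align 8] → 24
@24: d [1B, align 1] → 25
+3 pad (align 4)
@28: width [4B, align 4] → 32
@32: mip_level [4B, align 4] → 36
@36: f [2B, align 2] → 38
@38: a [1B, align 1] → 39
+1 pad (align 2)
@40: h [2B, align 2] → 42
+6 tail pad (align 8)
size 48, align 8
data bytes 33, size 48 → padding 15

15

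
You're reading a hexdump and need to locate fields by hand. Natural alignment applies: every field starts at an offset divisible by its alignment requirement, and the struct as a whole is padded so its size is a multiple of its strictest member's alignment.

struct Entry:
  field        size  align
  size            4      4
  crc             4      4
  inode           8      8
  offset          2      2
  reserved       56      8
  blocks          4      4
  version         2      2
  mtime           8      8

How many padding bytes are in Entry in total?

0..4  size  (4B, 4-aligned)
4..8  crc  (4B, 4-aligned)
8..16  inode  (8B, 8-aligned)
16..18  offset  (2B, 2-aligned)
18..24  -- padding (6B)
24..80  reserved  (56B, 8-aligned)
80..84  blocks  (4B, 4-aligned)
84..86  version  (2B, 2-aligned)
86..88  -- padding (2B)
88..96  mtime  (8B, 8-aligned)
sizeof = 96, alignof = 8
data bytes 88, size 96 → padding 8

8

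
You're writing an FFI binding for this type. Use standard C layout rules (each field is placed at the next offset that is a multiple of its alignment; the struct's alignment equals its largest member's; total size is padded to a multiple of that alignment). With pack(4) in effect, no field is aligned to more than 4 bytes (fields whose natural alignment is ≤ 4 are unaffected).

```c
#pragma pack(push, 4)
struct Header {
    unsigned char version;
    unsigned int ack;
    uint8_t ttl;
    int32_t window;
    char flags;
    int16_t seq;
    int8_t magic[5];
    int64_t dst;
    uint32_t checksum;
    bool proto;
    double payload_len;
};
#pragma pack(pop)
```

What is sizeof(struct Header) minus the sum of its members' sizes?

13

version at 0 (size 1, align 1) → ends 1
pad 3 to align 4 for ack
ack at 4 (size 4, align 4) → ends 8
ttl at 8 (size 1, align 1) → ends 9
pad 3 to align 4 for window
window at 12 (size 4, align 4) → ends 16
flags at 16 (size 1, align 1) → ends 17
pad 1 to align 2 for seq
seq at 18 (size 2, align 2) → ends 20
magic at 20 (size 5, align 1) → ends 25
pad 3 to align 4 for dst
dst at 28 (size 8, align 4) → ends 36
checksum at 36 (size 4, align 4) → ends 40
proto at 40 (size 1, align 1) → ends 41
pad 3 to align 4 for payload_len
payload_len at 44 (size 8, align 4) → ends 52
total 52 bytes, alignment 4
data bytes 39, size 52 → padding 13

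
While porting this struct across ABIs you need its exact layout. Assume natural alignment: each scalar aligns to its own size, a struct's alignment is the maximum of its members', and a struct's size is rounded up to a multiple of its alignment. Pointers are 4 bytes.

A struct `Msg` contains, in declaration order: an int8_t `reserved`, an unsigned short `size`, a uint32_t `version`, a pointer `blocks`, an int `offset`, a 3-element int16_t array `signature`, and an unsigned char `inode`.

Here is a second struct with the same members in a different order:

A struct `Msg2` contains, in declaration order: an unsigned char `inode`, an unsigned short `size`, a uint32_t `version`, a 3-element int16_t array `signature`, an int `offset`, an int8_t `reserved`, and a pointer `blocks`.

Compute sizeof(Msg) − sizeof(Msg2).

-4

reserved at 0 (size 1, align 1) → ends 1
pad 1 to align 2 for size
size at 2 (size 2, align 2) → ends 4
version at 4 (size 4, align 4) → ends 8
blocks at 8 (size 4, align 4) → ends 12
offset at 12 (size 4, align 4) → ends 16
signature at 16 (size 6, align 2) → ends 22
inode at 22 (size 1, align 1) → ends 23
tail pad 1 to reach multiple of 4
total 24 bytes, alignment 4
— Msg2 —
inode at 0 (size 1, align 1) → ends 1
pad 1 to align 2 for size
size at 2 (size 2, align 2) → ends 4
version at 4 (size 4, align 4) → ends 8
signature at 8 (size 6, align 2) → ends 14
pad 2 to align 4 for offset
offset at 16 (size 4, align 4) → ends 20
reserved at 20 (size 1, align 1) → ends 21
pad 3 to align 4 for blocks
blocks at 24 (size 4, align 4) → ends 28
total 28 bytes, alignment 4
24 − 28 = -4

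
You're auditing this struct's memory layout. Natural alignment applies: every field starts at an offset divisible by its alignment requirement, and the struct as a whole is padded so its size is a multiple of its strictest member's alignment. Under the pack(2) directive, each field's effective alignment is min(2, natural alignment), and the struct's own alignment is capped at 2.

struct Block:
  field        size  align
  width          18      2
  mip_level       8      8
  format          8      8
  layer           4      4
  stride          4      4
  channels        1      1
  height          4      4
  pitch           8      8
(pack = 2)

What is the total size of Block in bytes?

0..18  width  (18B, 2-aligned)
18..26  mip_level  (8B, 2-aligned)
26..34  format  (8B, 2-aligned)
34..38  layer  (4B, 2-aligned)
38..42  stride  (4B, 2-aligned)
42..43  channels  (1B, 1-aligned)
43..44  -- padding (1B)
44..48  height  (4B, 2-aligned)
48..56  pitch  (8B, 2-aligned)
sizeof = 56, alignof = 2

56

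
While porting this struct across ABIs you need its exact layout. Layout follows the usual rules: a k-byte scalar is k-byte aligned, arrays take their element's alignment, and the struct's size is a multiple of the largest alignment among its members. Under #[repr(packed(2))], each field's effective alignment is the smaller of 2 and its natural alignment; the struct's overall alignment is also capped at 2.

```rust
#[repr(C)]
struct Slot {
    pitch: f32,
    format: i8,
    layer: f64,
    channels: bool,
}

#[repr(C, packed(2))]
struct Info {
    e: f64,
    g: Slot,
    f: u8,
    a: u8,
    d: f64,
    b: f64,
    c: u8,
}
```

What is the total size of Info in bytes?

52 bytes

Slot: pitch at 0 (size 4, align 4) → ends 4; format at 4 (size 1, align 1) → ends 5; pad 3 to align 8 for layer; layer at 8 (size 8, align 8) → ends 16; channels at 16 (size 1, align 1) → ends 17; tail pad 7 to reach multiple of 8; total 24 bytes, alignment 8
e at 0 (size 8, align 2) → ends 8
g at 8 (size 24, align 2) → ends 32
f at 32 (size 1, align 1) → ends 33
a at 33 (size 1, align 1) → ends 34
d at 34 (size 8, align 2) → ends 42
b at 42 (size 8, align 2) → ends 50
c at 50 (size 1, align 1) → ends 51
tail pad 1 to reach multiple of 2
total 52 bytes, alignment 2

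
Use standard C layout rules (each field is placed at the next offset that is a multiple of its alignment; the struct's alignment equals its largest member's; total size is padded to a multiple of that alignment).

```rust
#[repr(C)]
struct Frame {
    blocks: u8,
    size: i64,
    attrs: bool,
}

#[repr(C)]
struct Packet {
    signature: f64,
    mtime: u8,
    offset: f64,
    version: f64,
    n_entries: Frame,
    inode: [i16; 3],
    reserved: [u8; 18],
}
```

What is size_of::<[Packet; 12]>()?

960

Frame: @0: blocks [1B, align 1] → 1; +7 pad (align 8); @8: size [8B, align 8] → 16; @16: attrs [1B, align 1] → 17; +7 tail pad (align 8); size 24, align 8
@0: signature [8B, align 8] → 8
@8: mtime [1B, align 1] → 9
+7 pad (align 8)
@16: offset [8B, align 8] → 24
@24: version [8B, align 8] → 32
@32: n_entries [24B, align 8] → 56
@56: inode [6B, align 2] → 62
@62: reserved [18B, align 1] → 80
size 80, align 8
array of 12: 12 × 80 = 960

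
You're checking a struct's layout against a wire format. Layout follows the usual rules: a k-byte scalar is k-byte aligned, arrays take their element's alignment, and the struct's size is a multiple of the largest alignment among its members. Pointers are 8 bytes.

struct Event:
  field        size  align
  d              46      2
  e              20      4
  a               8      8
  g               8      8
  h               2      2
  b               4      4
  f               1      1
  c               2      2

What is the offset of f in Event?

96

d at 0 (size 46, align 2) → ends 46
pad 2 to align 4 for e
e at 48 (size 20, align 4) → ends 68
pad 4 to align 8 for a
a at 72 (size 8, align 8) → ends 80
g at 80 (size 8, align 8) → ends 88
h at 88 (size 2, align 2) → ends 90
pad 2 to align 4 for b
b at 92 (size 4, align 4) → ends 96
f at 96 (size 1, align 1) → ends 97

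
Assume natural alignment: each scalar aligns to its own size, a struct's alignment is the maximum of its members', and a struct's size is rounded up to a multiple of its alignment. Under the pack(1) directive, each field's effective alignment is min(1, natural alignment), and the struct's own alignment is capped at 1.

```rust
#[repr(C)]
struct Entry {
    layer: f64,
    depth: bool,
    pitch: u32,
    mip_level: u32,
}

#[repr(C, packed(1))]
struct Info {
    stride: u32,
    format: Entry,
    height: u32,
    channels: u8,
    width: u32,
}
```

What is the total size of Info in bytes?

37

Entry: layer at 0 (size 8, align 8) → ends 8; depth at 8 (size 1, align 1) → ends 9; pad 3 to align 4 for pitch; pitch at 12 (size 4, align 4) → ends 16; mip_level at 16 (size 4, align 4) → ends 20; tail pad 4 to reach multiple of 8; total 24 bytes, alignment 8
stride at 0 (size 4, align 1) → ends 4
format at 4 (size 24, align 1) → ends 28
height at 28 (size 4, align 1) → ends 32
channels at 32 (size 1, align 1) → ends 33
width at 33 (size 4, align 1) → ends 37
total 37 bytes, alignment 1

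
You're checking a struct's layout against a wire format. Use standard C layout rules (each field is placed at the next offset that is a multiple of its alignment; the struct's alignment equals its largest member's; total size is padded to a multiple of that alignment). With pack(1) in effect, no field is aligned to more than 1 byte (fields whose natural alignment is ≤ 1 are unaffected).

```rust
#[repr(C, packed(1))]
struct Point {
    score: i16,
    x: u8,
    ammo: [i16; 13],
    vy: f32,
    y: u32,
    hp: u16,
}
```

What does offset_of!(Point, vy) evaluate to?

29

0..2  score  (2B, 1-aligned)
2..3  x  (1B, 1-aligned)
3..29  ammo  (26B, 1-aligned)
29..33  vy  (4B, 1-aligned)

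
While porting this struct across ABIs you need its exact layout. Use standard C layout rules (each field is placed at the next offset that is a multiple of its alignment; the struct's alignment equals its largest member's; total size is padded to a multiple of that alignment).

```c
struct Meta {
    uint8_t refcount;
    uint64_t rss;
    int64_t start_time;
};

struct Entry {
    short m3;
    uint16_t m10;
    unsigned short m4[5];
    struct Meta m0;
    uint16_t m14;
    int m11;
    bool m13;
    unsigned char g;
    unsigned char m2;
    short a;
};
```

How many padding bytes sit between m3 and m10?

Meta: @0: refcount [1B, align 1] → 1; +7 pad (align 8); @8: rss [8B, align 8] → 16; @16: start_time [8B, align 8] → 24; size 24, align 8
@0: m3 [2B, align 2] → 2
@2: m10 [2B, align 2] → 4

0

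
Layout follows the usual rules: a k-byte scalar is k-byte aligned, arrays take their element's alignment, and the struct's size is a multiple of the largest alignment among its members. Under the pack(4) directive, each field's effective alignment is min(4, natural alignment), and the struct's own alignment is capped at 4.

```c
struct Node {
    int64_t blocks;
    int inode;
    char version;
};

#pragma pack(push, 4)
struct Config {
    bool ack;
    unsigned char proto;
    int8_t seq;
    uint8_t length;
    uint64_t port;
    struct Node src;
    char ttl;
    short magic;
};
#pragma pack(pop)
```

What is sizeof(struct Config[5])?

Node: blocks at 0 (size 8, align 8) → ends 8; inode at 8 (size 4, align 4) → ends 12; version at 12 (size 1, align 1) → ends 13; tail pad 3 to reach multiple of 8; total 16 bytes, alignment 8
ack at 0 (size 1, align 1) → ends 1
proto at 1 (size 1, align 1) → ends 2
seq at 2 (size 1, align 1) → ends 3
length at 3 (size 1, align 1) → ends 4
port at 4 (size 8, align 4) → ends 12
src at 12 (size 16, align 4) → ends 28
ttl at 28 (size 1, align 1) → ends 29
pad 1 to align 2 for magic
magic at 30 (size 2, align 2) → ends 32
total 32 bytes, alignment 4
array of 5: 5 × 32 = 160

160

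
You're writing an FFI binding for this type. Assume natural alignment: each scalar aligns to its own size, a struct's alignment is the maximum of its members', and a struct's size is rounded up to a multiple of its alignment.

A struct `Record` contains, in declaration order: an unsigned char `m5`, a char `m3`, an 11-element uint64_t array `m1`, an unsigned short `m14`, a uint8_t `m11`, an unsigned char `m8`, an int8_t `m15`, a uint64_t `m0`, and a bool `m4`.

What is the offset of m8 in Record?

@0: m5 [1B, align 1] → 1
@1: m3 [1B, align 1] → 2
+6 pad (align 8)
@8: m1 [88B, align 8] → 96
@96: m14 [2B, align 2] → 98
@98: m11 [1B, align 1] → 99
@99: m8 [1B, align 1] → 100

99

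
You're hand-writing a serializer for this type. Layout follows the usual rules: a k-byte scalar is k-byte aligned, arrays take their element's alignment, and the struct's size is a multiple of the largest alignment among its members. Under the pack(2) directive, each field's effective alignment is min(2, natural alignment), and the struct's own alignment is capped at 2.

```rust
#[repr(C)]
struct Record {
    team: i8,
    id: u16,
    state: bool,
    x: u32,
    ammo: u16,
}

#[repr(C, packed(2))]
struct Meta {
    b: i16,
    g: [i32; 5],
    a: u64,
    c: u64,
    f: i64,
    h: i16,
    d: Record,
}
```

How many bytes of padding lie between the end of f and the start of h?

Record: team at 0 (size 1, align 1) → ends 1; pad 1 to align 2 for id; id at 2 (size 2, align 2) → ends 4; state at 4 (size 1, align 1) → ends 5; pad 3 to align 4 for x; x at 8 (size 4, align 4) → ends 12; ammo at 12 (size 2, align 2) → ends 14; tail pad 2 to reach multiple of 4; total 16 bytes, alignment 4
b at 0 (size 2, align 2) → ends 2
g at 2 (size 20, align 2) → ends 22
a at 22 (size 8, align 2) → ends 30
c at 30 (size 8, align 2) → ends 38
f at 38 (size 8, align 2) → ends 46
h at 46 (size 2, align 2) → ends 48

0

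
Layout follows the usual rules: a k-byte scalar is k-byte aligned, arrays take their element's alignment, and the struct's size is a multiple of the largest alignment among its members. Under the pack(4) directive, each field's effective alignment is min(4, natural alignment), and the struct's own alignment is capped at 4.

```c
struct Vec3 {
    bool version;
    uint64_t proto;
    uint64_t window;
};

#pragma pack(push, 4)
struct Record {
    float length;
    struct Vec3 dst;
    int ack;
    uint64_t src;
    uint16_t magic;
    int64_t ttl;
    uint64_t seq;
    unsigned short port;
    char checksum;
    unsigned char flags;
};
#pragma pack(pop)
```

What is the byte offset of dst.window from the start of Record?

Vec3: version at 0 (size 1, align 1) → ends 1; pad 7 to align 8 for proto; proto at 8 (size 8, align 8) → ends 16; window at 16 (size 8, align 8) → ends 24; total 24 bytes, alignment 8
length at 0 (size 4, align 4) → ends 4
dst at 4 (size 24, align 4) → ends 28
within Vec3: window at 16
4 + 16 = 20

20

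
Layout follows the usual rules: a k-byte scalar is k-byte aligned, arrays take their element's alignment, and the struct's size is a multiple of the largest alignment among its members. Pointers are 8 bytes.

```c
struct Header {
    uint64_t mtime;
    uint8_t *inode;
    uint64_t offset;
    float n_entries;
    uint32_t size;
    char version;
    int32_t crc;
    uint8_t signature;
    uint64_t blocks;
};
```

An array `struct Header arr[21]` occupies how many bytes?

mtime at 0 (size 8, align 8) → ends 8
inode at 8 (size 8, align 8) → ends 16
offset at 16 (size 8, align 8) → ends 24
n_entries at 24 (size 4, align 4) → ends 28
size at 28 (size 4, align 4) → ends 32
version at 32 (size 1, align 1) → ends 33
pad 3 to align 4 for crc
crc at 36 (size 4, align 4) → ends 40
signature at 40 (size 1, align 1) → ends 41
pad 7 to align 8 for blocks
blocks at 48 (size 8, align 8) → ends 56
total 56 bytes, alignment 8
array of 21: 21 × 56 = 1176

1176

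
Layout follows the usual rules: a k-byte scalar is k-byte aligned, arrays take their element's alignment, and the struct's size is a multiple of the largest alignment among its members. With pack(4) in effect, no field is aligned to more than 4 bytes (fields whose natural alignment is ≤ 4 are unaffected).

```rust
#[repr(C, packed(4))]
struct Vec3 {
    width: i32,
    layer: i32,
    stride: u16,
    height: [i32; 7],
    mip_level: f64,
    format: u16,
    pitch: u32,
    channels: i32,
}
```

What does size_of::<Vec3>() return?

60

0..4  width  (4B, 4-aligned)
4..8  layer  (4B, 4-aligned)
8..10  stride  (2B, 2-aligned)
10..12  -- padding (2B)
12..40  height  (28B, 4-aligned)
40..48  mip_level  (8B, 4-aligned)
48..50  format  (2B, 2-aligned)
50..52  -- padding (2B)
52..56  pitch  (4B, 4-aligned)
56..60  channels  (4B, 4-aligned)
sizeof = 60, alignof = 4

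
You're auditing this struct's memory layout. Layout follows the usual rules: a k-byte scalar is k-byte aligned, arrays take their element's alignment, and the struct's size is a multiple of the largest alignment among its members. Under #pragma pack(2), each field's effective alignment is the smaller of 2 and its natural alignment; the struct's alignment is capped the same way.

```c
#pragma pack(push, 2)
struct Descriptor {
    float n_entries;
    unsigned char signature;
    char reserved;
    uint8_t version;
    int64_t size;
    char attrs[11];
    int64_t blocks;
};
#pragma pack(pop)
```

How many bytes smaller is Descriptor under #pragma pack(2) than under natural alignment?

natural layout:
  @0: n_entries [4B, align 4] → 4
  @4: signature [1B, align 1] → 5
  @5: reserved [1B, align 1] → 6
  @6: version [1B, align 1] → 7
  +1 pad (align 8)
  @8: size [8B, align 8] → 16
  @16: attrs [11B, align 1] → 27
  +5 pad (align 8)
  @32: blocks [8B, align 8] → 40
  size 40, align 8
packed(2) layout:
  @0: n_entries [4B, align 2] → 4
  @4: signature [1B, align 1] → 5
  @5: reserved [1B, align 1] → 6
  @6: version [1B, align 1] → 7
  +1 pad (align 2)
  @8: size [8B, align 2] → 16
  @16: attrs [11B, align 1] → 27
  +1 pad (align 2)
  @28: blocks [8B, align 2] → 36
  size 36, align 2
40 − 36 = 4

4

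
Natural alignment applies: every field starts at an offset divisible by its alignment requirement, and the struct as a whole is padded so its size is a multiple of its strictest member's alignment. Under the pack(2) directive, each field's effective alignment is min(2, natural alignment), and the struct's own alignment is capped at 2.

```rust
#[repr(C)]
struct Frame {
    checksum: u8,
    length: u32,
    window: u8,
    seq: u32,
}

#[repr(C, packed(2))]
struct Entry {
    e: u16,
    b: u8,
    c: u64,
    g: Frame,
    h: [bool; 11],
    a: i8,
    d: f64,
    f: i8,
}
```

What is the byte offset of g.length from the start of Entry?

Frame: @0: checksum [1B, align 1] → 1; +3 pad (align 4); @4: length [4B, align 4] → 8; @8: window [1B, align 1] → 9; +3 pad (align 4); @12: seq [4B, align 4] → 16; size 16, align 4
@0: e [2B, align 2] → 2
@2: b [1B, align 1] → 3
+1 pad (align 2)
@4: c [8B, align 2] → 12
@12: g [16B, align 2] → 28
within Frame: length at 4
12 + 4 = 16

16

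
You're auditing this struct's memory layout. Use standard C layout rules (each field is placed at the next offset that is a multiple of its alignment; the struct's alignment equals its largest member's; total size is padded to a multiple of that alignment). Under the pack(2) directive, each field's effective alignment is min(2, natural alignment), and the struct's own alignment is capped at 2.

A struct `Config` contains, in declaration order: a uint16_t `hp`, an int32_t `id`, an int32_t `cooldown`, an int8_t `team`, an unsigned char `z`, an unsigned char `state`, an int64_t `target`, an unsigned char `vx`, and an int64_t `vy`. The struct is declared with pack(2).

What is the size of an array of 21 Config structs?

@0: hp [2B, align 2] → 2
@2: id [4B, align 2] → 6
@6: cooldown [4B, align 2] → 10
@10: team [1B, align 1] → 11
@11: z [1B, align 1] → 12
@12: state [1B, align 1] → 13
+1 pad (align 2)
@14: target [8B, align 2] → 22
@22: vx [1B, align 1] → 23
+1 pad (align 2)
@24: vy [8B, align 2] → 32
size 32, align 2
array of 21: 21 × 32 = 672

672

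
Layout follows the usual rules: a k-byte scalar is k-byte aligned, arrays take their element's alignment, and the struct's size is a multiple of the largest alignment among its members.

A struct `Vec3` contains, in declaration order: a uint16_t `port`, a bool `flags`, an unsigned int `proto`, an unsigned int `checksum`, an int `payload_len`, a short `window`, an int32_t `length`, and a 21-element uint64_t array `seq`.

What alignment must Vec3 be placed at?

8

member alignments: port=2, flags=1, proto=4, checksum=4, payload_len=4, window=2, length=4, seq=8
max = 8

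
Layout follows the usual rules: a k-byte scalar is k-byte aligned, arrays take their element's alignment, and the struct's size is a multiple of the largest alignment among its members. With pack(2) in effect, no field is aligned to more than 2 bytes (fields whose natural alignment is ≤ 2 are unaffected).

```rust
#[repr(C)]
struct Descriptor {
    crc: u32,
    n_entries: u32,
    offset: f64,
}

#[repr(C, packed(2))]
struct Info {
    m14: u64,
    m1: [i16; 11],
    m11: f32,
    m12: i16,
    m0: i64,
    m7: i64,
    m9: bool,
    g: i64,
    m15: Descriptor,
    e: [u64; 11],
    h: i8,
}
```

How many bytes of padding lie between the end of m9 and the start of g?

1

Descriptor: @0: crc [4B, align 4] → 4; @4: n_entries [4B, align 4] → 8; @8: offset [8B, align 8] → 16; size 16, align 8
@0: m14 [8B, align 2] → 8
@8: m1 [22B, align 2] → 30
@30: m11 [4B, align 2] → 34
@34: m12 [2B, align 2] → 36
@36: m0 [8B, align 2] → 44
@44: m7 [8B, align 2] → 52
@52: m9 [1B, align 1] → 53
+1 pad (align 2)
@54: g [8B, align 2] → 62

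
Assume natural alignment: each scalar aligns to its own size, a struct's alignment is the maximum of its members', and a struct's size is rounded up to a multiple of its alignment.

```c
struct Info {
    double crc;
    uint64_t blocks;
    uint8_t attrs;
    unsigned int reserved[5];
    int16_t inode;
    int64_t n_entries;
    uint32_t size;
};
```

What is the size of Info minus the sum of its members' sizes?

0..8  crc  (8B, 8-aligned)
8..16  blocks  (8B, 8-aligned)
16..17  attrs  (1B, 1-aligned)
17..20  -- padding (3B)
20..40  reserved  (20B, 4-aligned)
40..42  inode  (2B, 2-aligned)
42..48  -- padding (6B)
48..56  n_entries  (8B, 8-aligned)
56..60  size  (4B, 4-aligned)
60..64  -- tail padding (4B)
sizeof = 64, alignof = 8
data bytes 51, size 64 → padding 13

13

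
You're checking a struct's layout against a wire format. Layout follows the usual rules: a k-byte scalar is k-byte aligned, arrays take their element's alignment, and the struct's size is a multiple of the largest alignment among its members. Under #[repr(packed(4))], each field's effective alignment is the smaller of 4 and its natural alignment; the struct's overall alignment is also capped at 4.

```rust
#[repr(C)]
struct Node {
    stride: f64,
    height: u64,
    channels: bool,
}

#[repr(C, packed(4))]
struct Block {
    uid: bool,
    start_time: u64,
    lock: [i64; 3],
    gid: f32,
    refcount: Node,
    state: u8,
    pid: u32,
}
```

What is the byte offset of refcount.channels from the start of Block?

Node: @0: stride [8B, align 8] → 8; @8: height [8B, align 8] → 16; @16: channels [1B, align 1] → 17; +7 tail pad (align 8); size 24, align 8
@0: uid [1B, align 1] → 1
+3 pad (align 4)
@4: start_time [8B, align 4] → 12
@12: lock [24B, align 4] → 36
@36: gid [4B, align 4] → 40
@40: refcount [24B, align 4] → 64
within Node: channels at 16
40 + 16 = 56

56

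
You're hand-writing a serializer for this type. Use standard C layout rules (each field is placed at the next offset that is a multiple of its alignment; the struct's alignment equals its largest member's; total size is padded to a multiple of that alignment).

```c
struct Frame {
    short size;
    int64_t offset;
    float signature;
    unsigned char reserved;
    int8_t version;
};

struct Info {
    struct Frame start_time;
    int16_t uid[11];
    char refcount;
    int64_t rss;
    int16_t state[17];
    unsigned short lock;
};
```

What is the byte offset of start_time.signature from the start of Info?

16

Frame: 0..2  size  (2B, 2-aligned); 2..8  -- padding (6B); 8..16  offset  (8B, 8-aligned); 16..20  signature  (4B, 4-aligned); 20..21  reserved  (1B, 1-aligned); 21..22  version  (1B, 1-aligned); 22..24  -- tail padding (2B); sizeof = 24, alignof = 8
0..24  start_time  (24B, 8-aligned)
within Frame: signature at 16
0 + 16 = 16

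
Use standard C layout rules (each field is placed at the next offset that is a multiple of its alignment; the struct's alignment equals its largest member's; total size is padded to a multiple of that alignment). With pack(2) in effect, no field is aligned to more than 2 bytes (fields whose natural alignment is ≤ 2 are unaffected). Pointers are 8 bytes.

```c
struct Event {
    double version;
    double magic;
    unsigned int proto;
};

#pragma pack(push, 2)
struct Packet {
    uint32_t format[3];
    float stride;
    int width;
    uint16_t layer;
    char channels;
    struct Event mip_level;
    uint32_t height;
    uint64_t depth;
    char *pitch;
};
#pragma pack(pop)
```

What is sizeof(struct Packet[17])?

1156

Event: @0: version [8B, align 8] → 8; @8: magic [8B, align 8] → 16; @16: proto [4B, align 4] → 20; +4 tail pad (align 8); size 24, align 8
@0: format [12B, align 2] → 12
@12: stride [4B, align 2] → 16
@16: width [4B, align 2] → 20
@20: layer [2B, align 2] → 22
@22: channels [1B, align 1] → 23
+1 pad (align 2)
@24: mip_level [24B, align 2] → 48
@48: height [4B, align 2] → 52
@52: depth [8B, align 2] → 60
@60: pitch [8B, align 2] → 68
size 68, align 2
array of 17: 17 × 68 = 1156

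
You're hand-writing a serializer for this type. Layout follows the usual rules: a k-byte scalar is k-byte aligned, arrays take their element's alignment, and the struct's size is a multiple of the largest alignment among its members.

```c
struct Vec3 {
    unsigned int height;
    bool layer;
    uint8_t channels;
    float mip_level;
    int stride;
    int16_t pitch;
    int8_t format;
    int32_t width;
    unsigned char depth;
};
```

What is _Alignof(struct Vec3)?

4

member alignments: height=4, layer=1, channels=1, mip_level=4, stride=4, pitch=2, format=1, width=4, depth=1
max = 4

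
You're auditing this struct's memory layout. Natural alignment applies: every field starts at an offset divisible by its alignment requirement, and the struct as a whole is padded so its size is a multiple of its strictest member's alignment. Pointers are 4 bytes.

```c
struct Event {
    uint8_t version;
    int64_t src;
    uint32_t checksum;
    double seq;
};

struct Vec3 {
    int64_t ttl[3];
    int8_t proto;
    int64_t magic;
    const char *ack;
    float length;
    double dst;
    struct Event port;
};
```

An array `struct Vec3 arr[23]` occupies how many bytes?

2024

Event: @0: version [1B, align 1] → 1; +7 pad (align 8); @8: src [8B, align 8] → 16; @16: checksum [4B, align 4] → 20; +4 pad (align 8); @24: seq [8B, align 8] → 32; size 32, align 8
@0: ttl [24B, align 8] → 24
@24: proto [1B, align 1] → 25
+7 pad (align 8)
@32: magic [8B, align 8] → 40
@40: ack [4B, align 4] → 44
@44: length [4B, align 4] → 48
@48: dst [8B, align 8] → 56
@56: port [32B, align 8] → 88
size 88, align 8
array of 23: 23 × 88 = 2024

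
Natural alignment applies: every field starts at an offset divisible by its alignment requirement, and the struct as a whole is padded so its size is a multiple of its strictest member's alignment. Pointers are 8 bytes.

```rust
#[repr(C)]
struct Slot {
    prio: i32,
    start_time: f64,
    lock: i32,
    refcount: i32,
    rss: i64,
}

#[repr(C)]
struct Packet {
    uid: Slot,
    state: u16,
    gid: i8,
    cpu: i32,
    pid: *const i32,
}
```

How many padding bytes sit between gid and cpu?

Slot: prio at 0 (size 4, align 4) → ends 4; pad 4 to align 8 for start_time; start_time at 8 (size 8, align 8) → ends 16; lock at 16 (size 4, align 4) → ends 20; refcount at 20 (size 4, align 4) → ends 24; rss at 24 (size 8, align 8) → ends 32; total 32 bytes, alignment 8
uid at 0 (size 32, align 8) → ends 32
state at 32 (size 2, align 2) → ends 34
gid at 34 (size 1, align 1) → ends 35
pad 1 to align 4 for cpu
cpu at 36 (size 4, align 4) → ends 40

1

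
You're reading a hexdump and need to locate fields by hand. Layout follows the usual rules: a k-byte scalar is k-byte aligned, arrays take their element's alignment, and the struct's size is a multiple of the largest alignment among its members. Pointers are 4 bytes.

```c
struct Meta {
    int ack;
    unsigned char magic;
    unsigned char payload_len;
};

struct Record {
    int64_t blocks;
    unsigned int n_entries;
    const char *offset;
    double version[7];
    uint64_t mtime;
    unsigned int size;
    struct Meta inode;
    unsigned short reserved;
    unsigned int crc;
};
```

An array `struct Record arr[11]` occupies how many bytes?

1144

Meta: 0..4  ack  (4B, 4-aligned); 4..5  magic  (1B, 1-aligned); 5..6  payload_len  (1B, 1-aligned); 6..8  -- tail padding (2B); sizeof = 8, alignof = 4
0..8  blocks  (8B, 8-aligned)
8..12  n_entries  (4B, 4-aligned)
12..16  offset  (4B, 4-aligned)
16..72  version  (56B, 8-aligned)
72..80  mtime  (8B, 8-aligned)
80..84  size  (4B, 4-aligned)
84..92  inode  (8B, 4-aligned)
92..94  reserved  (2B, 2-aligned)
94..96  -- padding (2B)
96..100  crc  (4B, 4-aligned)
100..104  -- tail padding (4B)
sizeof = 104, alignof = 8
array of 11: 11 × 104 = 1144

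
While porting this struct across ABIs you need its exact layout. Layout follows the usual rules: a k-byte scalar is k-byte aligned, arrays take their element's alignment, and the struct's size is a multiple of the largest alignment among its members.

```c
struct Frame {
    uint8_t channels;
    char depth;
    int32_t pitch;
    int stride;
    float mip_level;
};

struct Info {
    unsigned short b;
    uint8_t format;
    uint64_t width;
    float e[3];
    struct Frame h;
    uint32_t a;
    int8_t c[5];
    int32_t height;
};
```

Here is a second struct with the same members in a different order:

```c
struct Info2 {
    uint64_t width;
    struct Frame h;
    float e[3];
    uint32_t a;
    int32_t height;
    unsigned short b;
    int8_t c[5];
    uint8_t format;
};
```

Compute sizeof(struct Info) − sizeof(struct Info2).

Frame: @0: channels [1B, align 1] → 1; @1: depth [1B, align 1] → 2; +2 pad (align 4); @4: pitch [4B, align 4] → 8; @8: stride [4B, align 4] → 12; @12: mip_level [4B, align 4] → 16; size 16, align 4
@0: b [2B, align 2] → 2
@2: format [1B, align 1] → 3
+5 pad (align 8)
@8: width [8B, align 8] → 16
@16: e [12B, align 4] → 28
@28: h [16B, align 4] → 44
@44: a [4B, align 4] → 48
@48: c [5B, align 1] → 53
+3 pad (align 4)
@56: height [4B, align 4] → 60
+4 tail pad (align 8)
size 64, align 8
— Info2 —
@0: width [8B, align 8] → 8
@8: h [16B, align 4] → 24
@24: e [12B, align 4] → 36
@36: a [4B, align 4] → 40
@40: height [4B, align 4] → 44
@44: b [2B, align 2] → 46
@46: c [5B, align 1] → 51
@51: format [1B, align 1] → 52
+4 tail pad (align 8)
size 56, align 8
64 − 56 = 8

8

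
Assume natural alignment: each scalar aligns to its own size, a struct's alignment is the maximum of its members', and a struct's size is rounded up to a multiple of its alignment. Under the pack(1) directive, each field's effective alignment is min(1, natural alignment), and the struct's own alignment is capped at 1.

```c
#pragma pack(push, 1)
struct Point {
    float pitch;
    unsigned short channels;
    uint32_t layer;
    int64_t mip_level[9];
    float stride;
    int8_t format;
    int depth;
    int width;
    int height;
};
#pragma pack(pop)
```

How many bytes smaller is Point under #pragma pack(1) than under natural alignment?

natural layout:
  pitch at 0 (size 4, align 4) → ends 4
  channels at 4 (size 2, align 2) → ends 6
  pad 2 to align 4 for layer
  layer at 8 (size 4, align 4) → ends 12
  pad 4 to align 8 for mip_level
  mip_level at 16 (size 72, align 8) → ends 88
  stride at 88 (size 4, align 4) → ends 92
  format at 92 (size 1, align 1) → ends 93
  pad 3 to align 4 for depth
  depth at 96 (size 4, align 4) → ends 100
  width at 100 (size 4, align 4) → ends 104
  height at 104 (size 4, align 4) → ends 108
  tail pad 4 to reach multiple of 8
  total 112 bytes, alignment 8
packed(1) layout:
  pitch at 0 (size 4, align 1) → ends 4
  channels at 4 (size 2, align 1) → ends 6
  layer at 6 (size 4, align 1) → ends 10
  mip_level at 10 (size 72, align 1) → ends 82
  stride at 82 (size 4, align 1) → ends 86
  format at 86 (size 1, align 1) → ends 87
  depth at 87 (size 4, align 1) → ends 91
  width at 91 (size 4, align 1) → ends 95
  height at 95 (size 4, align 1) → ends 99
  total 99 bytes, alignment 1
112 − 99 = 13

13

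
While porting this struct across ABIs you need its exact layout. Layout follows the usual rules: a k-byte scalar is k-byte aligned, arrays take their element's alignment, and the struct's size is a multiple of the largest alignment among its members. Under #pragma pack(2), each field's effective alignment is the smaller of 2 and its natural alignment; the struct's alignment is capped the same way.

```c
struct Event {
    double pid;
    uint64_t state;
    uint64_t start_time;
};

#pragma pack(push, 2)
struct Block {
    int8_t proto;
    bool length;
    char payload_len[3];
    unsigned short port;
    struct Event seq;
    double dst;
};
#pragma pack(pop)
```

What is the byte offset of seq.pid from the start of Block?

Event: @0: pid [8B, align 8] → 8; @8: state [8B, align 8] → 16; @16: start_time [8B, align 8] → 24; size 24, align 8
@0: proto [1B, align 1] → 1
@1: length [1B, align 1] → 2
@2: payload_len [3B, align 1] → 5
+1 pad (align 2)
@6: port [2B, align 2] → 8
@8: seq [24B, align 2] → 32
within Event: pid at 0
8 + 0 = 8

8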